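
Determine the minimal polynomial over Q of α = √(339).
m_α(x) = x^2 - 339

α satisfies α^2 - 339 = 0, so x^2 - 339 annihilates α. Since d = 339 is squarefree and ≠ 1, it is not a perfect square in Q, so x^2 - 339 has no rational root and is therefore irreducible over Q (a degree-2 polynomial over a field is irreducible iff it has no root). Hence m_α(x) = x^2 - 339.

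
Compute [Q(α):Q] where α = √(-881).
[Q(α):Q] = 2

[Q(α):Q] equals the degree of the minimal polynomial of α. Here α^2 = -881 and x^2 + 881 is irreducible (d = -881 is squarefree, ≠ 1, hence not a square), so deg(m_α) = 2. Thus [Q(α):Q] = 2.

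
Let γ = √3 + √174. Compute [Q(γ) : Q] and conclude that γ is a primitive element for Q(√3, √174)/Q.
[Q(γ) : Q] = 4 (equivalently, Q(γ) = Q(√3, √174))

Obviously Q(γ) ⊆ Q(√3, √174), and [Q(√3, √174):Q] = 4 (since 3, 174 are distinct squarefree integers > 1 with 522 not a perfect square). To show equality we compute the minimal polynomial of γ. From γ = √3 + √174: γ^2 = 3 + 2√(522) + 174 = 177 + 2√(522), so γ^2 - 177 = 2√(522); squaring, (γ^2 - 177)^2 = 4·522, i.e. γ^4 - 354γ^2 + 31329 - 2088 = 0, i.e. γ^4 - 354γ^2 + 29241 = 0. So γ is a root of x^4 - 354x^2 + 29241. This polynomial is irreducible over Q: it has no rational root (each ±√3 ± √174 is irrational), and any factorization into two quadratics over Q would force √(522) ∈ Q (pairing opposite roots) or √3, √174 ∈ Q (other pairings), all impossible. Hence [Q(γ):Q] = 4 = [Q(√3, √174):Q], so Q(γ) = Q(√3, √174).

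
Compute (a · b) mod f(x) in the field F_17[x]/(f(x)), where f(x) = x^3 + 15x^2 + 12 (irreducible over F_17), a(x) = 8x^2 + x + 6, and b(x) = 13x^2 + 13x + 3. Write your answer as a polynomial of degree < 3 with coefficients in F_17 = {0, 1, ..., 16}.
a · b ≡ 6x + 11 (mod f(x))

Multiply in F_17[x]: a(x)·b(x) = (8x^2 + x + 6)·(13x^2 + 13x + 3) = 2x^4 + 15x^3 + 13x^2 + 13x + 1. This has degree ≥ 3, so divide by f(x) over F_17: 2x^4 + 15x^3 + 13x^2 + 13x + 1 = (2x + 2)·(x^3 + 15x^2 + 12) + (6x + 11). Hence a·b ≡ 6x + 11 (mod f). (F_17[x]/(f) is a field with 17^3 = 4913 elements since f is irreducible of degree 3.)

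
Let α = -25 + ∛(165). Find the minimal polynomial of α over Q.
m_α(x) = x^3 + 75x^2 + 1875x + 15460

Set β = α + 25 = ∛(165), so β^3 = 165. Then (α + 25)^3 - 165 = 0, i.e. α is a root of g(x) = (x + 25)^3 - 165 = x^3 + 75x^2 + 1875x + 15460. Since g(x) = h(x + 25) where h(x) = x^3 - 165, and h is irreducible over Q (because 165 is not a perfect cube, so h has no rational root, and a monic cubic with no rational root is irreducible), g is also irreducible (irreducibility is preserved under the substitution x → x + 25). Hence m_α(x) = x^3 + 75x^2 + 1875x + 15460.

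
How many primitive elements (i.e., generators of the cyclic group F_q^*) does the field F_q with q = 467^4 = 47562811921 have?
There are φ(47562811920) = 11494490112 primitive elements

F_q^* is cyclic of order q - 1 = 47562811920. A cyclic group of order m has exactly φ(m) generators. Here m = 47562811920 = 2^4 · 3^2 · 5 · 13 · 113 · 193 · 233, so the number of primitive elements is φ(47562811920) = 11494490112.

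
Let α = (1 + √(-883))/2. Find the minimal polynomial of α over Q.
m_α(x) = x^2 - x + 221

From 2α - 1 = √(-883), squaring gives (2α - 1)^2 = -883, i.e. 4α^2 - 4α + 1 = -883, so α^2 - α + (1 + 883)/4 = 0. Since -883 ≡ 1 (mod 4), (1 + 883)/4 = 221 ∈ Z. The polynomial x^2 - x + 221 has discriminant 1 - 4·(221) = -883, which is not a perfect square in Q (d = -883 is squarefree and ≠ 1), so x^2 - x + 221 is irreducible over Q. It is the minimal polynomial of α.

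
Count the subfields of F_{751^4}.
F_{751^4} has 3 subfields

The subfields of F_{p^n} are exactly the fields F_{p^d} for d | n (each is the fixed field of the unique index-d subgroup of Gal(F_{p^n}/F_p) ≅ Z/nZ). The divisors of n = 4 are {1, 2, 4}, giving 3 subfields: F_{751^1}, F_{751^2}, F_{751^4}.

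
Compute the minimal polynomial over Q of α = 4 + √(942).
m_α(x) = x^2 - 8x - 926

From α - 4 = √(942), squaring gives (α - 4)^2 = 942, i.e. α^2 - 8α + 16 = 942, so α^2 - 8α - 926 = 0. The discriminant of x^2 - 8x - 926 is (-8)^2 - 4·(-926) = 64 + 3704 = 3768, and 4·(942) is not a perfect square in Q since 942 is squarefree and ≠ 1. Hence x^2 - 8x - 926 is irreducible over Q and is the minimal polynomial of α.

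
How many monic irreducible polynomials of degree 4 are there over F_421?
There are 7853548710 monic irreducible polynomials of degree 4 over F_421

Each element of F_{421^4} that lies in no proper subfield is a root of exactly one monic irreducible of degree 4 over F_421, and each such polynomial has 4 distinct roots in F_{421^4}. By Möbius inversion the count is N_421(4) = (1/4) Σ_{d|4} μ(4/d) · 421^d = (1/4)(μ(4)·421^1 + μ(2)·421^2 + μ(1)·421^4) = 31414194840/4 = 7853548710.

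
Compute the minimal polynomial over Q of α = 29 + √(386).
m_α(x) = x^2 - 58x + 455

From α - 29 = √(386), squaring gives (α - 29)^2 = 386, i.e. α^2 - 58α + 841 = 386, so α^2 - 58α + 455 = 0. The discriminant of x^2 - 58x + 455 is (-58)^2 - 4·(455) = 3364 - 1820 = 1544, and 4·(386) is not a perfect square in Q since 386 is squarefree and ≠ 1. Hence x^2 - 58x + 455 is irreducible over Q and is the minimal polynomial of α.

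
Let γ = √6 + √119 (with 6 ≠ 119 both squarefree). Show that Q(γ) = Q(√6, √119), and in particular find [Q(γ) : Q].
[Q(γ) : Q] = 4 (equivalently, Q(γ) = Q(√6, √119))

Obviously Q(γ) ⊆ Q(√6, √119), and [Q(√6, √119):Q] = 4 (since 6, 119 are distinct squarefree integers > 1 with 714 not a perfect square). To show equality we compute the minimal polynomial of γ. From γ = √6 + √119: γ^2 = 6 + 2√(714) + 119 = 125 + 2√(714), so γ^2 - 125 = 2√(714); squaring, (γ^2 - 125)^2 = 4·714, i.e. γ^4 - 250γ^2 + 15625 - 2856 = 0, i.e. γ^4 - 250γ^2 + 12769 = 0. So γ is a root of x^4 - 250x^2 + 12769. This polynomial is irreducible over Q: it has no rational root (each ±√6 ± √119 is irrational), and any factorization into two quadratics over Q would force √(714) ∈ Q (pairing opposite roots) or √6, √119 ∈ Q (other pairings), all impossible. Hence [Q(γ):Q] = 4 = [Q(√6, √119):Q], so Q(γ) = Q(√6, √119).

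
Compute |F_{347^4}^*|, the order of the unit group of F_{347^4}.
|F_{347^4}^*| = 14498327280

F_{347^4} has 347^4 = 14498327281 elements; its multiplicative group consists of all nonzero elements, so |F_{347^4}^*| = 14498327281 - 1 = 14498327280. (It is cyclic since any finite subgroup of the multiplicative group of a field is cyclic.)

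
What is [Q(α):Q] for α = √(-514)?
[Q(α):Q] = 2

[Q(α):Q] equals the degree of the minimal polynomial of α. Here α^2 = -514 and x^2 + 514 is irreducible (d = -514 is squarefree, ≠ 1, hence not a square), so deg(m_α) = 2. Thus [Q(α):Q] = 2.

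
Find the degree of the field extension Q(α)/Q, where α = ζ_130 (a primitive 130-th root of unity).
[Q(α):Q] = 48

The minimal polynomial of ζ_130 over Q is the 130-th cyclotomic polynomial Φ_130(x), which is irreducible over Q and has degree φ(130) = 48. Hence [Q(α):Q] = φ(130) = 48.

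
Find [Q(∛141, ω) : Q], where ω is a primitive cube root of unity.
[Q(∛141, ω) : Q] = 6

[Q(∛141):Q] = 3 (min poly x^3 - 141, irreducible since 141 is not a perfect cube). [Q(ω):Q] = 2 (min poly x^2 + x + 1). Since Q(∛141) ⊂ R and ω ∉ R, we have ω ∉ Q(∛141), so x^2 + x + 1 remains irreducible over Q(∛141) and [Q(∛141, ω) : Q(∛141)] = 2. By the tower law, [Q(∛141, ω) : Q] = 3 · 2 = 6. (In fact Q(∛141, ω) is the splitting field of x^3 - 141 over Q.)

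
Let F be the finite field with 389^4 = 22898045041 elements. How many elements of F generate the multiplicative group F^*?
There are φ(22898045040) = 5383913472 primitive elements

F_q^* is cyclic of order q - 1 = 22898045040. A cyclic group of order m has exactly φ(m) generators. Here m = 22898045040 = 2^4 · 3 · 5 · 13 · 29 · 97 · 2609, so the number of primitive elements is φ(22898045040) = 5383913472.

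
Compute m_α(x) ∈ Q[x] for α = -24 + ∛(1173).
m_α(x) = x^3 + 72x^2 + 1728x + 12651

Set β = α + 24 = ∛(1173), so β^3 = 1173. Then (α + 24)^3 - 1173 = 0, i.e. α is a root of g(x) = (x + 24)^3 - 1173 = x^3 + 72x^2 + 1728x + 12651. Since g(x) = h(x + 24) where h(x) = x^3 - 1173, and h is irreducible over Q (because 1173 is not a perfect cube, so h has no rational root, and a monic cubic with no rational root is irreducible), g is also irreducible (irreducibility is preserved under the substitution x → x + 24). Hence m_α(x) = x^3 + 72x^2 + 1728x + 12651.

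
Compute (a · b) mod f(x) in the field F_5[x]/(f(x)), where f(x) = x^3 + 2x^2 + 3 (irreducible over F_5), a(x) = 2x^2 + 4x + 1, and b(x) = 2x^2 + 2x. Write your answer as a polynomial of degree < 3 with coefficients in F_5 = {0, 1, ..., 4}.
a · b ≡ 2x^2 + 3 (mod f(x))

Multiply in F_5[x]: a(x)·b(x) = (2x^2 + 4x + 1)·(2x^2 + 2x) = 4x^4 + 2x^3 + 2x. This has degree ≥ 3, so divide by f(x) over F_5: 4x^4 + 2x^3 + 2x = (4x + 4)·(x^3 + 2x^2 + 3) + (2x^2 + 3). Hence a·b ≡ 2x^2 + 3 (mod f). (F_5[x]/(f) is a field with 5^3 = 125 elements since f is irreducible of degree 3.)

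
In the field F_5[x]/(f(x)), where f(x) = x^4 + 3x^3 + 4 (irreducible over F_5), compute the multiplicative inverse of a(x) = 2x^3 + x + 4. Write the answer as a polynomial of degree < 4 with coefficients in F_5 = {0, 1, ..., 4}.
a(x)^(-1) ≡ 3x^3 + 4x^2 + 3x + 3 (mod f(x))

Since f is irreducible over F_5, F_5[x]/(f) is a field and a(x) ≠ 0 has an inverse. Apply the extended Euclidean algorithm to f(x) and a(x) in F_5[x]: f(x) = (3x + 4)·a(x) + (2x^2 + 4x + 3);  a(x) = (x + 3)·(2x^2 + 4x + 3) + (x);  (2x^2 + 4x + 3) = (2x + 4)·(x) + (3). The last nonzero remainder is the constant 3 = gcd(f, a) in F_5. Back-substituting through the division chain expresses 3 = s(x)·a(x) + t(x)·f(x) with s(x) ≡ 4x^3 + 2x^2 + 4x + 4 (mod f), so (4x^3 + 2x^2 + 4x + 4)·a(x) ≡ 3 (mod f). Multiplying by 3^(-1) ≡ 2 in F_5 gives a(x)^(-1) ≡ 2·(4x^3 + 2x^2 + 4x + 4) ≡ 3x^3 + 4x^2 + 3x + 3 (mod f). Check: (2x^3 + x + 4)·(3x^3 + 4x^2 + 3x + 3) = x^6 + 3x^5 + 4x^4 + 2x^3 + 4x^2 + 2 ≡ 1 (mod x^4 + 3x^3 + 4).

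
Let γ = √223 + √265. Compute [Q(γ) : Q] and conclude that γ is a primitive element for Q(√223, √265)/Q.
[Q(γ) : Q] = 4 (equivalently, Q(γ) = Q(√223, √265))

Obviously Q(γ) ⊆ Q(√223, √265), and [Q(√223, √265):Q] = 4 (since 223, 265 are distinct squarefree integers > 1 with 59095 not a perfect square). To show equality we compute the minimal polynomial of γ. From γ = √223 + √265: γ^2 = 223 + 2√(59095) + 265 = 488 + 2√(59095), so γ^2 - 488 = 2√(59095); squaring, (γ^2 - 488)^2 = 4·59095, i.e. γ^4 - 976γ^2 + 238144 - 236380 = 0, i.e. γ^4 - 976γ^2 + 1764 = 0. So γ is a root of x^4 - 976x^2 + 1764. This polynomial is irreducible over Q: it has no rational root (each ±√223 ± √265 is irrational), and any factorization into two quadratics over Q would force √(59095) ∈ Q (pairing opposite roots) or √223, √265 ∈ Q (other pairings), all impossible. Hence [Q(γ):Q] = 4 = [Q(√223, √265):Q], so Q(γ) = Q(√223, √265).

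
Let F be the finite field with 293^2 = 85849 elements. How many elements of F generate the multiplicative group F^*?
There are φ(85848) = 24192 primitive elements

F_q^* is cyclic of order q - 1 = 85848. A cyclic group of order m has exactly φ(m) generators. Here m = 85848 = 2^3 · 3 · 7^2 · 73, so the number of primitive elements is φ(85848) = 24192.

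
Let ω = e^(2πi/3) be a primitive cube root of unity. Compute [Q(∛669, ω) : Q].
[Q(∛669, ω) : Q] = 6

[Q(∛669):Q] = 3 (min poly x^3 - 669, irreducible since 669 is not a perfect cube). [Q(ω):Q] = 2 (min poly x^2 + x + 1). Since Q(∛669) ⊂ R and ω ∉ R, we have ω ∉ Q(∛669), so x^2 + x + 1 remains irreducible over Q(∛669) and [Q(∛669, ω) : Q(∛669)] = 2. By the tower law, [Q(∛669, ω) : Q] = 3 · 2 = 6. (In fact Q(∛669, ω) is the splitting field of x^3 - 669 over Q.)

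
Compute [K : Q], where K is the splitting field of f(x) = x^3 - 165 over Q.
[K : Q] = 6

The roots of x^3 - 165 are ∛165, ω∛165, ω^2∛165 where ω = e^(2πi/3) is a primitive cube root of unity, so K = Q(∛165, ω). Now [Q(∛165):Q] = 3 (since 165 is not a perfect cube, x^3 - 165 is irreducible) and [Q(ω):Q] = 2. Both 2 and 3 divide [K:Q], and [K:Q] ≤ 3·2 = 6, so [K:Q] = 6. (Equivalently: Q(∛165) ⊂ R but ω ∉ R, so [K : Q(∛165)] = 2.)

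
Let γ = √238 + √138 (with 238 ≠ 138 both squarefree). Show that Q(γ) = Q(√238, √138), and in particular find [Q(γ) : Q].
[Q(γ) : Q] = 4 (equivalently, Q(γ) = Q(√238, √138))

Obviously Q(γ) ⊆ Q(√238, √138), and [Q(√238, √138):Q] = 4 (since 238, 138 are distinct squarefree integers > 1 with 32844 not a perfect square). To show equality we compute the minimal polynomial of γ. From γ = √238 + √138: γ^2 = 238 + 2√(32844) + 138 = 376 + 2√(32844), so γ^2 - 376 = 2√(32844); squaring, (γ^2 - 376)^2 = 4·32844, i.e. γ^4 - 752γ^2 + 141376 - 131376 = 0, i.e. γ^4 - 752γ^2 + 10000 = 0. So γ is a root of x^4 - 752x^2 + 10000. This polynomial is irreducible over Q: it has no rational root (each ±√238 ± √138 is irrational), and any factorization into two quadratics over Q would force √(32844) ∈ Q (pairing opposite roots) or √238, √138 ∈ Q (other pairings), all impossible. Hence [Q(γ):Q] = 4 = [Q(√238, √138):Q], so Q(γ) = Q(√238, √138).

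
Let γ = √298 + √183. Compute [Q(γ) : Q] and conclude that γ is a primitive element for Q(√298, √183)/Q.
[Q(γ) : Q] = 4 (equivalently, Q(γ) = Q(√298, √183))

Obviously Q(γ) ⊆ Q(√298, √183), and [Q(√298, √183):Q] = 4 (since 298, 183 are distinct squarefree integers > 1 with 54534 not a perfect square). To show equality we compute the minimal polynomial of γ. From γ = √298 + √183: γ^2 = 298 + 2√(54534) + 183 = 481 + 2√(54534), so γ^2 - 481 = 2√(54534); squaring, (γ^2 - 481)^2 = 4·54534, i.e. γ^4 - 962γ^2 + 231361 - 218136 = 0, i.e. γ^4 - 962γ^2 + 13225 = 0. So γ is a root of x^4 - 962x^2 + 13225. This polynomial is irreducible over Q: it has no rational root (each ±√298 ± √183 is irrational), and any factorization into two quadratics over Q would force √(54534) ∈ Q (pairing opposite roots) or √298, √183 ∈ Q (other pairings), all impossible. Hence [Q(γ):Q] = 4 = [Q(√298, √183):Q], so Q(γ) = Q(√298, √183).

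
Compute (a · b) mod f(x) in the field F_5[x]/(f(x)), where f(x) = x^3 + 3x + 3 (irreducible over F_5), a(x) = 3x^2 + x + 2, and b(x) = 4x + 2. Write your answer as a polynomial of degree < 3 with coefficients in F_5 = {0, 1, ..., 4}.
a · b ≡ 4x + 3 (mod f(x))

Multiply in F_5[x]: a(x)·b(x) = (3x^2 + x + 2)·(4x + 2) = 2x^3 + 4. This has degree ≥ 3, so divide by f(x) over F_5: 2x^3 + 4 = (2)·(x^3 + 3x + 3) + (4x + 3). Hence a·b ≡ 4x + 3 (mod f). (F_5[x]/(f) is a field with 5^3 = 125 elements since f is irreducible of degree 3.)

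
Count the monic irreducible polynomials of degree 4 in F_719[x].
There are 66812039640 monic irreducible polynomials of degree 4 over F_719

Each element of F_{719^4} that lies in no proper subfield is a root of exactly one monic irreducible of degree 4 over F_719, and each such polynomial has 4 distinct roots in F_{719^4}. By Möbius inversion the count is N_719(4) = (1/4) Σ_{d|4} μ(4/d) · 719^d = (1/4)(μ(4)·719^1 + μ(2)·719^2 + μ(1)·719^4) = 267248158560/4 = 66812039640.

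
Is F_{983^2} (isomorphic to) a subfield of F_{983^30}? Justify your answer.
Yes: F_{983^2} is a subfield of F_{983^30}

F_{p^m} embeds in F_{p^n} iff m | n (since F_{p^n} is the splitting field of x^(p^n) - x, and F_{p^m} ⊂ F_{p^n} forces p^n to be a power of p^m, i.e. m | n; conversely if m | n then every root of x^(p^m) - x is a root of x^(p^n) - x). Here 2 | 30 (since 30 = 15·2), so F_{983^2} is a subfield of F_{983^30}, and [F_{983^30} : F_{983^2}] = 30/2 = 15.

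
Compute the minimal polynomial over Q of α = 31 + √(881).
m_α(x) = x^2 - 62x + 80

From α - 31 = √(881), squaring gives (α - 31)^2 = 881, i.e. α^2 - 62α + 961 = 881, so α^2 - 62α + 80 = 0. The discriminant of x^2 - 62x + 80 is (-62)^2 - 4·(80) = 3844 - 320 = 3524, and 4·(881) is not a perfect square in Q since 881 is squarefree and ≠ 1. Hence x^2 - 62x + 80 is irreducible over Q and is the minimal polynomial of α.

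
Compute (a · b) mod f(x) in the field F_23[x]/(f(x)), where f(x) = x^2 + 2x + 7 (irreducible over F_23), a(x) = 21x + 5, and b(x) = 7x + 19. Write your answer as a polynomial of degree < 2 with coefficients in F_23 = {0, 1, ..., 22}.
a · b ≡ 2x + 9 (mod f(x))

Multiply in F_23[x]: a(x)·b(x) = (21x + 5)·(7x + 19) = 9x^2 + 20x + 3. This has degree ≥ 2, so divide by f(x) over F_23: 9x^2 + 20x + 3 = (9)·(x^2 + 2x + 7) + (2x + 9). Hence a·b ≡ 2x + 9 (mod f). (F_23[x]/(f) is a field with 23^2 = 529 elements since f is irreducible of degree 2.)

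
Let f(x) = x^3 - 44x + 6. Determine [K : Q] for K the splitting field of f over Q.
[K : Q] = 6

By the rational root test, any rational root of the monic integer polynomial f(x) = x^3 - 44x + 6 must be an integer dividing the constant term 6, i.e. one of ±{1, 2, 3, 6}. Evaluating: f(1) = -37, f(-1) = 49, f(2) = -74, f(-2) = 86, f(3) = -99, f(-3) = 111, f(6) = -42, f(-6) = 54; none is 0, so f has no rational root and is therefore irreducible over Q (a cubic with no linear factor over a field is irreducible). For an irreducible cubic, the Galois group is A_3 or S_3 according as the discriminant disc(f) = -4a^3 - 27b^2 = -4·(-44)^3 - 27·(6)^2 = 339764 is or is not a square in Q. Here disc(f) = 339764 is not a perfect square in Q, so the Galois group of f over Q is not contained in A_3 and must be all of S_3. The splitting field has degree |S_3| = 6 over Q, so [K : Q] = 6.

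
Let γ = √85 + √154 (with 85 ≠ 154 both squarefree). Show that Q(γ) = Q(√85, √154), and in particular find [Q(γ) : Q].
[Q(γ) : Q] = 4 (equivalently, Q(γ) = Q(√85, √154))

Obviously Q(γ) ⊆ Q(√85, √154), and [Q(√85, √154):Q] = 4 (since 85, 154 are distinct squarefree integers > 1 with 13090 not a perfect square). To show equality we compute the minimal polynomial of γ. From γ = √85 + √154: γ^2 = 85 + 2√(13090) + 154 = 239 + 2√(13090), so γ^2 - 239 = 2√(13090); squaring, (γ^2 - 239)^2 = 4·13090, i.e. γ^4 - 478γ^2 + 57121 - 52360 = 0, i.e. γ^4 - 478γ^2 + 4761 = 0. So γ is a root of x^4 - 478x^2 + 4761. This polynomial is irreducible over Q: it has no rational root (each ±√85 ± √154 is irrational), and any factorization into two quadratics over Q would force √(13090) ∈ Q (pairing opposite roots) or √85, √154 ∈ Q (other pairings), all impossible. Hence [Q(γ):Q] = 4 = [Q(√85, √154):Q], so Q(γ) = Q(√85, √154).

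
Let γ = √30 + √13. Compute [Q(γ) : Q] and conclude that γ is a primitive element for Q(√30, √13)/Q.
[Q(γ) : Q] = 4 (equivalently, Q(γ) = Q(√30, √13))

Obviously Q(γ) ⊆ Q(√30, √13), and [Q(√30, √13):Q] = 4 (since 30, 13 are distinct squarefree integers > 1 with 390 not a perfect square). To show equality we compute the minimal polynomial of γ. From γ = √30 + √13: γ^2 = 30 + 2√(390) + 13 = 43 + 2√(390), so γ^2 - 43 = 2√(390); squaring, (γ^2 - 43)^2 = 4·390, i.e. γ^4 - 86γ^2 + 1849 - 1560 = 0, i.e. γ^4 - 86γ^2 + 289 = 0. So γ is a root of x^4 - 86x^2 + 289. This polynomial is irreducible over Q: it has no rational root (each ±√30 ± √13 is irrational), and any factorization into two quadratics over Q would force √(390) ∈ Q (pairing opposite roots) or √30, √13 ∈ Q (other pairings), all impossible. Hence [Q(γ):Q] = 4 = [Q(√30, √13):Q], so Q(γ) = Q(√30, √13).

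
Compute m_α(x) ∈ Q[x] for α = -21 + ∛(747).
m_α(x) = x^3 + 63x^2 + 1323x + 8514

Set β = α + 21 = ∛(747), so β^3 = 747. Then (α + 21)^3 - 747 = 0, i.e. α is a root of g(x) = (x + 21)^3 - 747 = x^3 + 63x^2 + 1323x + 8514. Since g(x) = h(x + 21) where h(x) = x^3 - 747, and h is irreducible over Q (because 747 is not a perfect cube, so h has no rational root, and a monic cubic with no rational root is irreducible), g is also irreducible (irreducibility is preserved under the substitution x → x + 21). Hence m_α(x) = x^3 + 63x^2 + 1323x + 8514.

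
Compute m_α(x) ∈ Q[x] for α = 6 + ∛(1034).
m_α(x) = x^3 - 18x^2 + 108x - 1250

Set β = α - 6 = ∛(1034), so β^3 = 1034. Then (α - 6)^3 - 1034 = 0, i.e. α is a root of g(x) = (x - 6)^3 - 1034 = x^3 - 18x^2 + 108x - 1250. Since g(x) = h(x - 6) where h(x) = x^3 - 1034, and h is irreducible over Q (because 1034 is not a perfect cube, so h has no rational root, and a monic cubic with no rational root is irreducible), g is also irreducible (irreducibility is preserved under the substitution x → x - 6). Hence m_α(x) = x^3 - 18x^2 + 108x - 1250.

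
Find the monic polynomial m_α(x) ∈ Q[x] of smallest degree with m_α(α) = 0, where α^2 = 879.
m_α(x) = x^2 - 879

α satisfies α^2 - 879 = 0, so x^2 - 879 annihilates α. Since d = 879 is squarefree and ≠ 1, it is not a perfect square in Q, so x^2 - 879 has no rational root and is therefore irreducible over Q (a degree-2 polynomial over a field is irreducible iff it has no root). Hence m_α(x) = x^2 - 879.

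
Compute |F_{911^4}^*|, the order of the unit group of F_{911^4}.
|F_{911^4}^*| = 688768866240

F_{911^4} has 911^4 = 688768866241 elements; its multiplicative group consists of all nonzero elements, so |F_{911^4}^*| = 688768866241 - 1 = 688768866240. (It is cyclic since any finite subgroup of the multiplicative group of a field is cyclic.)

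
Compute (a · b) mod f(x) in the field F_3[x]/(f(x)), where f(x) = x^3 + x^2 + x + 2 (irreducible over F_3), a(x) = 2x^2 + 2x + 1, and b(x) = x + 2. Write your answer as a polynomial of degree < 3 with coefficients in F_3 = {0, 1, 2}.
a · b ≡ x^2 + 1 (mod f(x))

Multiply in F_3[x]: a(x)·b(x) = (2x^2 + 2x + 1)·(x + 2) = 2x^3 + 2x + 2. This has degree ≥ 3, so divide by f(x) over F_3: 2x^3 + 2x + 2 = (2)·(x^3 + x^2 + x + 2) + (x^2 + 1). Hence a·b ≡ x^2 + 1 (mod f). (F_3[x]/(f) is a field with 3^3 = 27 elements since f is irreducible of degree 3.)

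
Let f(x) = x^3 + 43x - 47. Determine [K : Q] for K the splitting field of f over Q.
[K : Q] = 6

By the rational root test, any rational root of the monic integer polynomial f(x) = x^3 + 43x - 47 must be an integer dividing the constant term -47, i.e. one of ±{1, 47}. Evaluating: f(1) = -3, f(-1) = -91, f(47) = 105797, f(-47) = -105891; none is 0, so f has no rational root and is therefore irreducible over Q (a cubic with no linear factor over a field is irreducible). For an irreducible cubic, the Galois group is A_3 or S_3 according as the discriminant disc(f) = -4a^3 - 27b^2 = -4·(43)^3 - 27·(-47)^2 = -377671 is or is not a square in Q. Here disc(f) = -377671 is not a perfect square in Q, so the Galois group of f over Q is not contained in A_3 and must be all of S_3. The splitting field has degree |S_3| = 6 over Q, so [K : Q] = 6.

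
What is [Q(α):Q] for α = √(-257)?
[Q(α):Q] = 2

[Q(α):Q] equals the degree of the minimal polynomial of α. Here α^2 = -257 and x^2 + 257 is irreducible (d = -257 is squarefree, ≠ 1, hence not a square), so deg(m_α) = 2. Thus [Q(α):Q] = 2.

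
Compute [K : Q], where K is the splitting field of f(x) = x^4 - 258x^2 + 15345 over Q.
[K : Q] = 4

Solving the quadratic in x^2: x^2 = (258 ± √(258^2 - 4·15345))/2 = (258 ± √5184)/2 = (258 ± 72)/2, giving x^2 = 93 or x^2 = 165. So f(x) = (x^2 - 93)(x^2 - 165) and the roots of f are ±√93, ±√165. Hence the splitting field is K = Q(√93, √165). Since 93 and 165 are distinct squarefree integers > 1, their product 15345 is not a perfect square, so √165 ∉ Q(√93). By the tower law [K:Q] = [Q(√93,√165):Q(√93)] · [Q(√93):Q] = 2 · 2 = 4.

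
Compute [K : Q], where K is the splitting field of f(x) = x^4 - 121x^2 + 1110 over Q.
[K : Q] = 4

Solving the quadratic in x^2: x^2 = (121 ± √(121^2 - 4·1110))/2 = (121 ± √10201)/2 = (121 ± 101)/2, giving x^2 = 10 or x^2 = 111. So f(x) = (x^2 - 10)(x^2 - 111) and the roots of f are ±√10, ±√111. Hence the splitting field is K = Q(√10, √111). Since 10 and 111 are distinct squarefree integers > 1, their product 1110 is not a perfect square, so √111 ∉ Q(√10). By the tower law [K:Q] = [Q(√10,√111):Q(√10)] · [Q(√10):Q] = 2 · 2 = 4.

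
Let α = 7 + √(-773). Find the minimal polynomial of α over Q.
m_α(x) = x^2 - 14x + 822

From α - 7 = √(-773), squaring gives (α - 7)^2 = -773, i.e. α^2 - 14α + 49 = -773, so α^2 - 14α + 822 = 0. The discriminant of x^2 - 14x + 822 is (-14)^2 - 4·(822) = 196 - 3288 = -3092, and 4·(-773) is not a perfect square in Q since -773 is squarefree and ≠ 1. Hence x^2 - 14x + 822 is irreducible over Q and is the minimal polynomial of α.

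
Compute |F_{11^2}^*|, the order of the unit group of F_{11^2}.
|F_{11^2}^*| = 120

F_{11^2} has 11^2 = 121 elements; its multiplicative group consists of all nonzero elements, so |F_{11^2}^*| = 121 - 1 = 120. (It is cyclic since any finite subgroup of the multiplicative group of a field is cyclic.)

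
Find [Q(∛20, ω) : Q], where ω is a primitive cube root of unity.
[Q(∛20, ω) : Q] = 6

[Q(∛20):Q] = 3 (min poly x^3 - 20, irreducible since 20 is not a perfect cube). [Q(ω):Q] = 2 (min poly x^2 + x + 1). Since Q(∛20) ⊂ R and ω ∉ R, we have ω ∉ Q(∛20), so x^2 + x + 1 remains irreducible over Q(∛20) and [Q(∛20, ω) : Q(∛20)] = 2. By the tower law, [Q(∛20, ω) : Q] = 3 · 2 = 6. (In fact Q(∛20, ω) is the splitting field of x^3 - 20 over Q.)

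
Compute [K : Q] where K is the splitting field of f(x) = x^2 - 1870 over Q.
[K : Q] = 2

f(x) = x^2 - 1870 factors as (x - √1870)(x + √1870). The splitting field is K = Q(√1870). Since 1870 is squarefree and > 1, it is not a perfect square, so x^2 - 1870 is irreducible over Q and [Q(√1870) : Q] = 2. Hence [K : Q] = 2.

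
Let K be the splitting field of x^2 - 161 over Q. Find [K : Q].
[K : Q] = 2

f(x) = x^2 - 161 factors as (x - √161)(x + √161). The splitting field is K = Q(√161). Since 161 is squarefree and > 1, it is not a perfect square, so x^2 - 161 is irreducible over Q and [Q(√161) : Q] = 2. Hence [K : Q] = 2.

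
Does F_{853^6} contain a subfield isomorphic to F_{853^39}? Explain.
No: F_{853^39} is not a subfield of F_{853^6}

F_{p^m} embeds in F_{p^n} iff m | n. Here 39 ∤ 6 (since 6 = 0·39 + 6 with remainder 6 ≠ 0), so F_{853^39} is not a subfield of F_{853^6}. Equivalently: if it were, the tower law would give 39 = [F_{853^39}:F_853] dividing [F_{853^6}:F_853] = 6, contradiction.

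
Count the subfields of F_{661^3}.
F_{661^3} has 2 subfields

The subfields of F_{p^n} are exactly the fields F_{p^d} for d | n (each is the fixed field of the unique index-d subgroup of Gal(F_{p^n}/F_p) ≅ Z/nZ). The divisors of n = 3 are {1, 3}, giving 2 subfields: F_{661^1}, F_{661^3}.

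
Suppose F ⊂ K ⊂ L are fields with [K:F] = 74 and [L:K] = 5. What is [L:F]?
[L:F] = 370

The tower law says that for any tower of field extensions F ⊂ K ⊂ L with finite degrees, [L:F] = [L:K] · [K:F]. Here this gives [L:F] = 5 · 74 = 370.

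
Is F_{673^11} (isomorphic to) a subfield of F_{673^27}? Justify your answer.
No: F_{673^11} is not a subfield of F_{673^27}

F_{p^m} embeds in F_{p^n} iff m | n. Here 11 ∤ 27 (since 27 = 2·11 + 5 with remainder 5 ≠ 0), so F_{673^11} is not a subfield of F_{673^27}. Equivalently: if it were, the tower law would give 11 = [F_{673^11}:F_673] dividing [F_{673^27}:F_673] = 27, contradiction.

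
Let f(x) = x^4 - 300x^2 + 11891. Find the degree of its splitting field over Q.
[K : Q] = 4

Solving the quadratic in x^2: x^2 = (300 ± √(300^2 - 4·11891))/2 = (300 ± √42436)/2 = (300 ± 206)/2, giving x^2 = 47 or x^2 = 253. So f(x) = (x^2 - 47)(x^2 - 253) and the roots of f are ±√47, ±√253. Hence the splitting field is K = Q(√47, √253). Since 47 and 253 are distinct squarefree integers > 1, their product 11891 is not a perfect square, so √253 ∉ Q(√47). By the tower law [K:Q] = [Q(√47,√253):Q(√47)] · [Q(√47):Q] = 2 · 2 = 4.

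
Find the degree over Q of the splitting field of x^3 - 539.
[K : Q] = 6

The roots of x^3 - 539 are ∛539, ω∛539, ω^2∛539 where ω = e^(2πi/3) is a primitive cube root of unity, so K = Q(∛539, ω). Now [Q(∛539):Q] = 3 (since 539 is not a perfect cube, x^3 - 539 is irreducible) and [Q(ω):Q] = 2. Both 2 and 3 divide [K:Q], and [K:Q] ≤ 3·2 = 6, so [K:Q] = 6. (Equivalently: Q(∛539) ⊂ R but ω ∉ R, so [K : Q(∛539)] = 2.)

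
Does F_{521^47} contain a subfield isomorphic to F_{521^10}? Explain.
No: F_{521^10} is not a subfield of F_{521^47}

F_{p^m} embeds in F_{p^n} iff m | n. Here 10 ∤ 47 (since 47 = 4·10 + 7 with remainder 7 ≠ 0), so F_{521^10} is not a subfield of F_{521^47}. Equivalently: if it were, the tower law would give 10 = [F_{521^10}:F_521] dividing [F_{521^47}:F_521] = 47, contradiction.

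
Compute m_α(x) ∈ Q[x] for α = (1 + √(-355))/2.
m_α(x) = x^2 - x + 89

From 2α - 1 = √(-355), squaring gives (2α - 1)^2 = -355, i.e. 4α^2 - 4α + 1 = -355, so α^2 - α + (1 + 355)/4 = 0. Since -355 ≡ 1 (mod 4), (1 + 355)/4 = 89 ∈ Z. The polynomial x^2 - x + 89 has discriminant 1 - 4·(89) = -355, which is not a perfect square in Q (d = -355 is squarefree and ≠ 1), so x^2 - x + 89 is irreducible over Q. It is the minimal polynomial of α.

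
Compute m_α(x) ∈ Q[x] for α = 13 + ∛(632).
m_α(x) = x^3 - 39x^2 + 507x - 2829

Set β = α - 13 = ∛(632), so β^3 = 632. Then (α - 13)^3 - 632 = 0, i.e. α is a root of g(x) = (x - 13)^3 - 632 = x^3 - 39x^2 + 507x - 2829. Since g(x) = h(x - 13) where h(x) = x^3 - 632, and h is irreducible over Q (because 632 is not a perfect cube, so h has no rational root, and a monic cubic with no rational root is irreducible), g is also irreducible (irreducibility is preserved under the substitution x → x - 13). Hence m_α(x) = x^3 - 39x^2 + 507x - 2829.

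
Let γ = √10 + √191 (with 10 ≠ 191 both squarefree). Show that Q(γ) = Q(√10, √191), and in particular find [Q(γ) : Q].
[Q(γ) : Q] = 4 (equivalently, Q(γ) = Q(√10, √191))

Obviously Q(γ) ⊆ Q(√10, √191), and [Q(√10, √191):Q] = 4 (since 10, 191 are distinct squarefree integers > 1 with 1910 not a perfect square). To show equality we compute the minimal polynomial of γ. From γ = √10 + √191: γ^2 = 10 + 2√(1910) + 191 = 201 + 2√(1910), so γ^2 - 201 = 2√(1910); squaring, (γ^2 - 201)^2 = 4·1910, i.e. γ^4 - 402γ^2 + 40401 - 7640 = 0, i.e. γ^4 - 402γ^2 + 32761 = 0. So γ is a root of x^4 - 402x^2 + 32761. This polynomial is irreducible over Q: it has no rational root (each ±√10 ± √191 is irrational), and any factorization into two quadratics over Q would force √(1910) ∈ Q (pairing opposite roots) or √10, √191 ∈ Q (other pairings), all impossible. Hence [Q(γ):Q] = 4 = [Q(√10, √191):Q], so Q(γ) = Q(√10, √191).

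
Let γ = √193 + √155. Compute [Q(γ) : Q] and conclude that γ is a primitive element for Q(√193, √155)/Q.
[Q(γ) : Q] = 4 (equivalently, Q(γ) = Q(√193, √155))

Obviously Q(γ) ⊆ Q(√193, √155), and [Q(√193, √155):Q] = 4 (since 193, 155 are distinct squarefree integers > 1 with 29915 not a perfect square). To show equality we compute the minimal polynomial of γ. From γ = √193 + √155: γ^2 = 193 + 2√(29915) + 155 = 348 + 2√(29915), so γ^2 - 348 = 2√(29915); squaring, (γ^2 - 348)^2 = 4·29915, i.e. γ^4 - 696γ^2 + 121104 - 119660 = 0, i.e. γ^4 - 696γ^2 + 1444 = 0. So γ is a root of x^4 - 696x^2 + 1444. This polynomial is irreducible over Q: it has no rational root (each ±√193 ± √155 is irrational), and any factorization into two quadratics over Q would force √(29915) ∈ Q (pairing opposite roots) or √193, √155 ∈ Q (other pairings), all impossible. Hence [Q(γ):Q] = 4 = [Q(√193, √155):Q], so Q(γ) = Q(√193, √155).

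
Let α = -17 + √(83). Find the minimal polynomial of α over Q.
m_α(x) = x^2 + 34x + 206

From α + 17 = √(83), squaring gives (α + 17)^2 = 83, i.e. α^2 + 34α + 289 = 83, so α^2 + 34α + 206 = 0. The discriminant of x^2 + 34x + 206 is (34)^2 - 4·(206) = 1156 - 824 = 332, and 4·(83) is not a perfect square in Q since 83 is squarefree and ≠ 1. Hence x^2 + 34x + 206 is irreducible over Q and is the minimal polynomial of α.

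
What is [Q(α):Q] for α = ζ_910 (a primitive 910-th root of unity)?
[Q(α):Q] = 288

The minimal polynomial of ζ_910 over Q is the 910-th cyclotomic polynomial Φ_910(x), which is irreducible over Q and has degree φ(910) = 288. Hence [Q(α):Q] = φ(910) = 288.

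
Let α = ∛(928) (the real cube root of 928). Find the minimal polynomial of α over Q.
m_α(x) = x^3 - 928

α satisfies α^3 = 928, so x^3 - 928 annihilates α. By the rational root test, a rational root p/q (in lowest terms) of x^3 - 928 would satisfy p^3 = 928 q^3, forcing q = 1 and p^3 = 928; but 928 is not a perfect cube, contradiction. A monic cubic over Q with no rational root is irreducible (any nontrivial factorization would include a linear factor). Hence x^3 - 928 is the minimal polynomial of α, and in particular [Q(α):Q] = 3.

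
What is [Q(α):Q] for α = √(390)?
[Q(α):Q] = 2

[Q(α):Q] equals the degree of the minimal polynomial of α. Here α^2 = 390 and x^2 - 390 is irreducible (d = 390 is squarefree, ≠ 1, hence not a square), so deg(m_α) = 2. Thus [Q(α):Q] = 2.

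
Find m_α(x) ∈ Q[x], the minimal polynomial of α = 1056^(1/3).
m_α(x) = x^3 - 1056

α satisfies α^3 = 1056, so x^3 - 1056 annihilates α. By the rational root test, a rational root p/q (in lowest terms) of x^3 - 1056 would satisfy p^3 = 1056 q^3, forcing q = 1 and p^3 = 1056; but 1056 is not a perfect cube, contradiction. A monic cubic over Q with no rational root is irreducible (any nontrivial factorization would include a linear factor). Hence x^3 - 1056 is the minimal polynomial of α, and in particular [Q(α):Q] = 3.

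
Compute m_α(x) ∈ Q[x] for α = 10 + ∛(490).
m_α(x) = x^3 - 30x^2 + 300x - 1490

Set β = α - 10 = ∛(490), so β^3 = 490. Then (α - 10)^3 - 490 = 0, i.e. α is a root of g(x) = (x - 10)^3 - 490 = x^3 - 30x^2 + 300x - 1490. Since g(x) = h(x - 10) where h(x) = x^3 - 490, and h is irreducible over Q (because 490 is not a perfect cube, so h has no rational root, and a monic cubic with no rational root is irreducible), g is also irreducible (irreducibility is preserved under the substitution x → x - 10). Hence m_α(x) = x^3 - 30x^2 + 300x - 1490.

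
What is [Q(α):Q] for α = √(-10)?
[Q(α):Q] = 2

[Q(α):Q] equals the degree of the minimal polynomial of α. Here α^2 = -10 and x^2 + 10 is irreducible (d = -10 is squarefree, ≠ 1, hence not a square), so deg(m_α) = 2. Thus [Q(α):Q] = 2.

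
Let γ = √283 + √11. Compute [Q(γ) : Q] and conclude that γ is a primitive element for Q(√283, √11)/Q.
[Q(γ) : Q] = 4 (equivalently, Q(γ) = Q(√283, √11))

Obviously Q(γ) ⊆ Q(√283, √11), and [Q(√283, √11):Q] = 4 (since 283, 11 are distinct squarefree integers > 1 with 3113 not a perfect square). To show equality we compute the minimal polynomial of γ. From γ = √283 + √11: γ^2 = 283 + 2√(3113) + 11 = 294 + 2√(3113), so γ^2 - 294 = 2√(3113); squaring, (γ^2 - 294)^2 = 4·3113, i.e. γ^4 - 588γ^2 + 86436 - 12452 = 0, i.e. γ^4 - 588γ^2 + 73984 = 0. So γ is a root of x^4 - 588x^2 + 73984. This polynomial is irreducible over Q: it has no rational root (each ±√283 ± √11 is irrational), and any factorization into two quadratics over Q would force √(3113) ∈ Q (pairing opposite roots) or √283, √11 ∈ Q (other pairings), all impossible. Hence [Q(γ):Q] = 4 = [Q(√283, √11):Q], so Q(γ) = Q(√283, √11).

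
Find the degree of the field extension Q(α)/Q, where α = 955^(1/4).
[Q(α):Q] = 4

α is a root of x^4 - 955. By Eisenstein's criterion at the prime p = 5 (which divides the constant term 955 but p^2 = 25 does not, since 955 is squarefree), x^4 - 955 is irreducible over Q. Hence [Q(α):Q] = 4.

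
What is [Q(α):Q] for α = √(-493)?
[Q(α):Q] = 2

[Q(α):Q] equals the degree of the minimal polynomial of α. Here α^2 = -493 and x^2 + 493 is irreducible (d = -493 is squarefree, ≠ 1, hence not a square), so deg(m_α) = 2. Thus [Q(α):Q] = 2.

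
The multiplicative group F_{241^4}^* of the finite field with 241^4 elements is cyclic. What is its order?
|F_{241^4}^*| = 3373402560

F_{241^4} has 241^4 = 3373402561 elements; its multiplicative group consists of all nonzero elements, so |F_{241^4}^*| = 3373402561 - 1 = 3373402560. (It is cyclic since any finite subgroup of the multiplicative group of a field is cyclic.)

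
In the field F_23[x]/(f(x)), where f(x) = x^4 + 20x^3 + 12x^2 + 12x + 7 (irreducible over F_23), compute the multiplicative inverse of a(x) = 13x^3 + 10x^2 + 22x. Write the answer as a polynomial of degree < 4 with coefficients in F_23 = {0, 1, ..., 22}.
a(x)^(-1) ≡ 8x^3 + 21x^2 + 20x + 19 (mod f(x))

Since f is irreducible over F_23, F_23[x]/(f) is a field and a(x) ≠ 0 has an inverse. Apply the extended Euclidean algorithm to f(x) and a(x) in F_23[x]: f(x) = (16x + 14)·a(x) + (3x^2 + 3x + 7);  a(x) = (12x + 22)·(3x^2 + 3x + 7) + (10x + 7);  (3x^2 + 3x + 7) = (21x + 4)·(10x + 7) + (2). The last nonzero remainder is the constant 2 = gcd(f, a) in F_23. Back-substituting through the division chain expresses 2 = s(x)·a(x) + t(x)·f(x) with s(x) ≡ 16x^3 + 19x^2 + 17x + 15 (mod f), so (16x^3 + 19x^2 + 17x + 15)·a(x) ≡ 2 (mod f). Multiplying by 2^(-1) ≡ 12 in F_23 gives a(x)^(-1) ≡ 12·(16x^3 + 19x^2 + 17x + 15) ≡ 8x^3 + 21x^2 + 20x + 19 (mod f). Check: (13x^3 + 10x^2 + 22x)·(8x^3 + 21x^2 + 20x + 19) = 12x^6 + 8x^5 + 2x^4 + 12x^3 + 9x^2 + 4x ≡ 1 (mod x^4 + 20x^3 + 12x^2 + 12x + 7).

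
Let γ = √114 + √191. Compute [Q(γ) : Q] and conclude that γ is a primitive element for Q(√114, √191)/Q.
[Q(γ) : Q] = 4 (equivalently, Q(γ) = Q(√114, √191))

Obviously Q(γ) ⊆ Q(√114, √191), and [Q(√114, √191):Q] = 4 (since 114, 191 are distinct squarefree integers > 1 with 21774 not a perfect square). To show equality we compute the minimal polynomial of γ. From γ = √114 + √191: γ^2 = 114 + 2√(21774) + 191 = 305 + 2√(21774), so γ^2 - 305 = 2√(21774); squaring, (γ^2 - 305)^2 = 4·21774, i.e. γ^4 - 610γ^2 + 93025 - 87096 = 0, i.e. γ^4 - 610γ^2 + 5929 = 0. So γ is a root of x^4 - 610x^2 + 5929. This polynomial is irreducible over Q: it has no rational root (each ±√114 ± √191 is irrational), and any factorization into two quadratics over Q would force √(21774) ∈ Q (pairing opposite roots) or √114, √191 ∈ Q (other pairings), all impossible. Hence [Q(γ):Q] = 4 = [Q(√114, √191):Q], so Q(γ) = Q(√114, √191).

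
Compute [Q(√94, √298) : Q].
[Q(√94, √298) : Q] = 4

[Q(√94):Q] = 2 (min poly x^2 - 94, irreducible since 94 is squarefree > 1). For the top step, suppose √298 ∈ Q(√94), say √298 = c + d√94 with c, d ∈ Q. Squaring: 298 = c^2 + 94d^2 + 2cd√94. Since √94 ∉ Q this forces 2cd = 0. If d = 0 then √298 = c ∈ Q, contradicting 298 squarefree > 1. If c = 0 then 298 = 94d^2, so 94·298 = (94d)^2 is a perfect square in Q — but 94·298 = 28012 is not a perfect square (since 94 and 298 are distinct squarefree integers). Contradiction. Hence √298 ∉ Q(√94), so x^2 - 298 stays irreducible over Q(√94) and [Q(√94, √298) : Q(√94)] = 2. By the tower law, [Q(√94, √298) : Q] = 2 · 2 = 4.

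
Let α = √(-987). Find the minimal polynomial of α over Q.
m_α(x) = x^2 + 987

α satisfies α^2 + 987 = 0, so x^2 + 987 annihilates α. Since d = -987 is squarefree and ≠ 1, it is not a perfect square in Q, so x^2 + 987 has no rational root and is therefore irreducible over Q (a degree-2 polynomial over a field is irreducible iff it has no root). Hence m_α(x) = x^2 + 987.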